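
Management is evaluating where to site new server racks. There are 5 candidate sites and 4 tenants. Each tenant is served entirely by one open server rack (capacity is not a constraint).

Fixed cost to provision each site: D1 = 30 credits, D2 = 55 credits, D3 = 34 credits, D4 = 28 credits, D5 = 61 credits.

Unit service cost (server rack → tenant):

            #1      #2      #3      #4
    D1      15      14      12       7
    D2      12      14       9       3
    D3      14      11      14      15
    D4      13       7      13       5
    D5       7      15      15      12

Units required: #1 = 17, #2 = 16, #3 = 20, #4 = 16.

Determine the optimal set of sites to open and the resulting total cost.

For any fixed open set, each tenant goes to its cheapest open site; total = fixed + service.
{D2, D4, D5}: #1→D5 7·17=119, #2→D4 7·16=112, #3→D2 9·20=180, #4→D2 3·16=48. Service 459; fixed 144; total 603.
{D2, D4}: service 544 + fixed 83 = 627
{D1, D2, D4, D5}: #1→D5 7·17=119, #2→D4 7·16=112, #3→D2 9·20=180, #4→D2 3·16=48. Service 459; fixed 174; total 633.
{D1, D2, D3, D4, D5}: #1→D5 7·17=119, #2→D4 7·16=112, #3→D2 9·20=180, #4→D2 3·16=48. Service 459; fixed 208; total 667.
No other subset beats 603.

Open D2, D4 and D5; minimum total cost 603.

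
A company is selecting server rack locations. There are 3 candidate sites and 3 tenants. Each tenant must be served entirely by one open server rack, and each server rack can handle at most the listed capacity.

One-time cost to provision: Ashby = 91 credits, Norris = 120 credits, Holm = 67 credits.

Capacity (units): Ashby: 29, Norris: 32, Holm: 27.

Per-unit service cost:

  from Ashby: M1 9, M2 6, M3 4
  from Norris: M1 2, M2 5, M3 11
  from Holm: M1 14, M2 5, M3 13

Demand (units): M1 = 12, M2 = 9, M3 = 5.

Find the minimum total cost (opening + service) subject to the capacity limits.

Open {Norris}: M1→Norris 2·12=24, M2→Norris 5·9=45, M3→Norris 11·5=55.
Loads: Norris carries 26/32. Service 124; fixed 120; total 244.
Next best feasible plan costs 273.

Minimum total cost: 244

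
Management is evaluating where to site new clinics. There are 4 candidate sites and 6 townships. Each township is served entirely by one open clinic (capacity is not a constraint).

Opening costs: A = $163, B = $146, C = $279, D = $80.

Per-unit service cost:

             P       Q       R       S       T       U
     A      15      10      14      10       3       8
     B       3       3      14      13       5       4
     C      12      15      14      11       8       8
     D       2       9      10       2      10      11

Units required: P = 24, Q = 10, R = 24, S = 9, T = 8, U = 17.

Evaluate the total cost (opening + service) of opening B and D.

Each township is assigned to its cheapest site among the open ones.
{B, D}: P→D 2·24=48, Q→B 3·10=30, R→D 10·24=240, S→D 2·9=18, T→B 5·8=40, U→B 4·17=68. Service 444; fixed 226; total 670.

Total cost: 670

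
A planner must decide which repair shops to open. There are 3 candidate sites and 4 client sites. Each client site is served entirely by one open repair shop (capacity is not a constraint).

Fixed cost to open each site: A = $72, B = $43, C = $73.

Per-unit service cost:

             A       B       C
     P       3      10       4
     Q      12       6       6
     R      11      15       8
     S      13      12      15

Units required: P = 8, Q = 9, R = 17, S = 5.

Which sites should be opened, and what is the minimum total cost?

Open C only; minimum total cost 370.

For any fixed open set, each client site goes to its cheapest open site; total = fixed + service.
{C}: P→C 4·8=32, Q→C 6·9=54, R→C 8·17=136, S→C 15·5=75. Service 297; fixed 73; total 370.
{B, C}: service 282 + fixed 116 = 398
{A, C}: P→A 3·8=24, Q→C 6·9=54, R→C 8·17=136, S→A 13·5=65. Service 279; fixed 145; total 424.
{A, B, C}: service 274 + fixed 188 = 462
(All 7 nonempty subsets were checked; C only is lowest.)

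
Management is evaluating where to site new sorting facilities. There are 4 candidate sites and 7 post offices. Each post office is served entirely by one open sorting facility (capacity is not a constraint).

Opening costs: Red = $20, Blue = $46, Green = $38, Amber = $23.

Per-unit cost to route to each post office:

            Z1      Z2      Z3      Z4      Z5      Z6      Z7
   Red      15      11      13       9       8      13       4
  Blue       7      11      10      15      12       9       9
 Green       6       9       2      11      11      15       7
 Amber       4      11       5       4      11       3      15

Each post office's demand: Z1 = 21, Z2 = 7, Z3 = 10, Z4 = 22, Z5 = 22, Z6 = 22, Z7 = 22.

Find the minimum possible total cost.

For any fixed open set, each post office goes to its cheapest open site; total = fixed + service.
{Red, Green, Amber}: Z1→Amber 4·21=84, Z2→Green 9·7=63, Z3→Green 2·10=20, Z4→Amber 4·22=88, Z5→Red 8·22=176, Z6→Amber 3·22=66, Z7→Red 4·22=88. Service 585; fixed 81; total 666.
{Red, Amber}: service 629 + fixed 43 = 672
{Red, Blue, Green, Amber}: service 585 + fixed 127 = 712
{Red}: Z1→Red 15·21=315, Z2→Red 11·7=77, Z3→Red 13·10=130, Z4→Red 9·22=198, Z5→Red 8·22=176, Z6→Red 13·22=286, Z7→Red 4·22=88. Service 1270; fixed 20; total 1290.
No other subset beats 666.

Minimum total cost: 666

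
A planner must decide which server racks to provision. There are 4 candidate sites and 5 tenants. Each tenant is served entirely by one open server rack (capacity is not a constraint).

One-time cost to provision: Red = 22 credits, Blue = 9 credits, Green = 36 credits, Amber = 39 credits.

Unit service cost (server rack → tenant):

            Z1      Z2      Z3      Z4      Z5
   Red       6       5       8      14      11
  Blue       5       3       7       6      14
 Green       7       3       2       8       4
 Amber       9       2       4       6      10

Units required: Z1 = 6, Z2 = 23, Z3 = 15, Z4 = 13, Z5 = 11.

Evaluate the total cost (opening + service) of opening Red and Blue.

Total cost: 434

Each tenant is assigned to its cheapest site among the open ones.
{Red, Blue}: Z1→Blue 5·6=30, Z2→Blue 3·23=69, Z3→Blue 7·15=105, Z4→Blue 6·13=78, Z5→Red 11·11=121. Service 403; fixed 31; total 434.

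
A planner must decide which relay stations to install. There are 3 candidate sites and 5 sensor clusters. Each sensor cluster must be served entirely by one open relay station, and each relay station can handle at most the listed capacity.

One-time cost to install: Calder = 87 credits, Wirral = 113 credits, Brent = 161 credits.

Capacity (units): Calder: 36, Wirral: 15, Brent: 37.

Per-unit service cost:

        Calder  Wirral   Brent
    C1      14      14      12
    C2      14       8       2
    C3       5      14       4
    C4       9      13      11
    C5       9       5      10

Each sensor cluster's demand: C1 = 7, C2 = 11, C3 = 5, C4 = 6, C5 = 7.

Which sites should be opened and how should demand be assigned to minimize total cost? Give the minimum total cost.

Minimum total cost: 423

Open {Brent}: C1→Brent 12·7=84, C2→Brent 2·11=22, C3→Brent 4·5=20, C4→Brent 11·6=66, C5→Brent 10·7=70.
Loads: Brent carries 36/37. Service 262; fixed 161; total 423.
Next best feasible plan costs 481.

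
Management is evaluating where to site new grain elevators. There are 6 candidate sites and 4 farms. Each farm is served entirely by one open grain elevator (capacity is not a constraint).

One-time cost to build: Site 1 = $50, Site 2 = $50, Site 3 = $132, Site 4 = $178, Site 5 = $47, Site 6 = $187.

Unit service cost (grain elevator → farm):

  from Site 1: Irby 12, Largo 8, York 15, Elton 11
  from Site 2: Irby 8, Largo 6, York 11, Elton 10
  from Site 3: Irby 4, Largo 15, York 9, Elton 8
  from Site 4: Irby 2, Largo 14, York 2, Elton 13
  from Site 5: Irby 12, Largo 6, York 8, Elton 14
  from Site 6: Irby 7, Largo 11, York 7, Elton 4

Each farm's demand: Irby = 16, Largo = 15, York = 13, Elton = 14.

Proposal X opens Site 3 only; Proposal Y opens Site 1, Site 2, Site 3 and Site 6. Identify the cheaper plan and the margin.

Proposal X is cheaper by 70.

Proposal X: {Site 3}: Irby→Site 3 4·16=64, Largo→Site 3 15·15=225, York→Site 3 9·13=117, Elton→Site 3 8·14=112. Service 518; fixed 132; total 650.
Proposal Y: {Site 1, Site 2, Site 3, Site 6}: Irby→Site 3 4·16=64, Largo→Site 2 6·15=90, York→Site 6 7·13=91, Elton→Site 6 4·14=56. Service 301; fixed 419; total 720.
Difference: |650 − 720| = 70.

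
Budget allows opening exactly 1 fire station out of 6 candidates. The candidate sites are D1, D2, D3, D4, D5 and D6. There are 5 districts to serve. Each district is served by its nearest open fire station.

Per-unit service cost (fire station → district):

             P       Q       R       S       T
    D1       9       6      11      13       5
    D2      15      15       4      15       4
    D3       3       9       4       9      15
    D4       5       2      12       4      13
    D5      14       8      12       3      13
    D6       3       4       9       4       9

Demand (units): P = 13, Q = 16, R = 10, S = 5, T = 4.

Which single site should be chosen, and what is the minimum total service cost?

Choose D6 only; total service cost 249.

With exactly 1 open, each district uses its cheapest among the chosen.
{D6}: P→D6 3·13=39, Q→D6 4·16=64, R→D6 9·10=90, S→D6 4·5=20, T→D6 9·4=36. Service cost 249.
{D4}: service cost 289
{D3}: service cost 328
Among all 6 size-1 choices, {D6} is lowest.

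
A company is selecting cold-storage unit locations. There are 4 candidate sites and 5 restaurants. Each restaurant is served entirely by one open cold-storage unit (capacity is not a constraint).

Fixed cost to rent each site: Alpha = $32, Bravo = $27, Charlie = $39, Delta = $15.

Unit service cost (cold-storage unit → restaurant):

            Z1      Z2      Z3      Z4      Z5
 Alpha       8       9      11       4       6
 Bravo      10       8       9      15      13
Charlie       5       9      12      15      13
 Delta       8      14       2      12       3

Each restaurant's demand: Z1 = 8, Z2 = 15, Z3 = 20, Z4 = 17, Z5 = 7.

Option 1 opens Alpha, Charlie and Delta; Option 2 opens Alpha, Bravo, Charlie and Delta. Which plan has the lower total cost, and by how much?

Option 1: {Alpha, Charlie, Delta}: Z1→Charlie 5·8=40, Z2→Alpha 9·15=135, Z3→Delta 2·20=40, Z4→Alpha 4·17=68, Z5→Delta 3·7=21. Service 304; fixed 86; total 390.
Option 2: {Alpha, Bravo, Charlie, Delta}: Z1→Charlie 5·8=40, Z2→Bravo 8·15=120, Z3→Delta 2·20=40, Z4→Alpha 4·17=68, Z5→Delta 3·7=21. Service 289; fixed 113; total 402.
Difference: |390 − 402| = 12.

Option 1 is cheaper by 12.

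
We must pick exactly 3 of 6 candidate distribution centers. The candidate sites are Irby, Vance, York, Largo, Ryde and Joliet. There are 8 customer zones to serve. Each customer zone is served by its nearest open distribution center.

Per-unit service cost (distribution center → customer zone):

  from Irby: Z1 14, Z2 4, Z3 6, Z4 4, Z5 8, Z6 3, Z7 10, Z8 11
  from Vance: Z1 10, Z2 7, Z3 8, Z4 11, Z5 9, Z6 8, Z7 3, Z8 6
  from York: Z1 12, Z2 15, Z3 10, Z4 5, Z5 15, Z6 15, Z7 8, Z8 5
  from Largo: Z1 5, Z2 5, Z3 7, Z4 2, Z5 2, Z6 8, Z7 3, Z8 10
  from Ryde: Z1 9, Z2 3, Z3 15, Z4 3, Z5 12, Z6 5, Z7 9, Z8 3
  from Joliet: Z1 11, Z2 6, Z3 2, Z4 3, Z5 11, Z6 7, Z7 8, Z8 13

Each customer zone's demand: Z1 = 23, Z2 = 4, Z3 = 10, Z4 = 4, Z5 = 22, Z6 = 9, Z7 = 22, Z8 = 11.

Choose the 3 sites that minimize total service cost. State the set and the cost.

Choose Largo, Ryde and Joliet; total service cost 343.

With exactly 3 open, each customer zone uses its cheapest among the chosen.
{Largo, Ryde, Joliet}: Z1→Largo 5·23=115, Z2→Ryde 3·4=12, Z3→Joliet 2·10=20, Z4→Largo 2·4=8, Z5→Largo 2·22=44, Z6→Ryde 5·9=45, Z7→Largo 3·22=66, Z8→Ryde 3·11=33. Service cost 343.
{Irby, Largo, Ryde}: service cost 365
{Irby, York, Largo}: service cost 391
Among all 20 size-3 choices, {Largo, Ryde, Joliet} is lowest.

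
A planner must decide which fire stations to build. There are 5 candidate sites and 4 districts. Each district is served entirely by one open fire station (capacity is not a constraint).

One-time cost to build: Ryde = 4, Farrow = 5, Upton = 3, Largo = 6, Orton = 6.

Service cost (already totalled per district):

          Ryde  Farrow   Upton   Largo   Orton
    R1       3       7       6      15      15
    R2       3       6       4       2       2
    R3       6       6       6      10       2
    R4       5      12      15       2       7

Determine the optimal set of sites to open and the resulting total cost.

Open Ryde only; minimum total cost 21.

For any fixed open set, each district goes to its cheapest open site; total = fixed + service.
{Ryde}: R1→Ryde 3, R2→Ryde 3, R3→Ryde 6, R4→Ryde 5. Service 17; fixed 4; total 21.
{Ryde, Orton}: R1→Ryde 3, R2→Orton 2, R3→Orton 2, R4→Ryde 5. Service 12; fixed 10; total 22.
{Ryde, Largo}: R1→Ryde 3, R2→Largo 2, R3→Ryde 6, R4→Largo 2. Service 13; fixed 10; total 23.
{Ryde, Farrow, Upton, Largo, Orton}: service 9 + fixed 24 = 33
No other subset beats 21.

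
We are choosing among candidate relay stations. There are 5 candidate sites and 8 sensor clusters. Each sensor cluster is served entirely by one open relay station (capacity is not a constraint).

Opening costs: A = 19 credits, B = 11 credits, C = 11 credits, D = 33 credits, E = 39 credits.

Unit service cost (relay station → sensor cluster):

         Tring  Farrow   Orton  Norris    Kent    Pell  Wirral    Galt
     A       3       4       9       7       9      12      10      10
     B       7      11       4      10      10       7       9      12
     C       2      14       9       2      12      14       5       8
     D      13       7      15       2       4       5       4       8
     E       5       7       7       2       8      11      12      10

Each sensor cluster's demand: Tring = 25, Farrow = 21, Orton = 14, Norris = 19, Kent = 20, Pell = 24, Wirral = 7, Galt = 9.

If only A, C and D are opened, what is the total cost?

Total cost: 661

Each sensor cluster is assigned to its cheapest site among the open ones.
{A, C, D}: Tring→C 2·25=50, Farrow→A 4·21=84, Orton→A 9·14=126, Norris→C 2·19=38, Kent→D 4·20=80, Pell→D 5·24=120, Wirral→D 4·7=28, Galt→C 8·9=72. Service 598; fixed 63; total 661.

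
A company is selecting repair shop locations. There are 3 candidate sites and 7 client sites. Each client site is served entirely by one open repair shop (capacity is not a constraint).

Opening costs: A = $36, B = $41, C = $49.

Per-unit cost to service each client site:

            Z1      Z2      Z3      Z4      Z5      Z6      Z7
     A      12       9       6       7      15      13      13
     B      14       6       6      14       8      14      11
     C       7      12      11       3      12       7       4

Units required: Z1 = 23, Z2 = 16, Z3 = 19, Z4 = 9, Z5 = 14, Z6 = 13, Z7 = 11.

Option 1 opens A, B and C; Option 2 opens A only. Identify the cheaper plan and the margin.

Option 1 is cheaper by 384.

Option 1: {A, B, C}: Z1→C 7·23=161, Z2→B 6·16=96, Z3→A 6·19=114, Z4→C 3·9=27, Z5→B 8·14=112, Z6→C 7·13=91, Z7→C 4·11=44. Service 645; fixed 126; total 771.
Option 2: {A}: Z1→A 12·23=276, Z2→A 9·16=144, Z3→A 6·19=114, Z4→A 7·9=63, Z5→A 15·14=210, Z6→A 13·13=169, Z7→A 13·11=143. Service 1119; fixed 36; total 1155.
Difference: |771 − 1155| = 384.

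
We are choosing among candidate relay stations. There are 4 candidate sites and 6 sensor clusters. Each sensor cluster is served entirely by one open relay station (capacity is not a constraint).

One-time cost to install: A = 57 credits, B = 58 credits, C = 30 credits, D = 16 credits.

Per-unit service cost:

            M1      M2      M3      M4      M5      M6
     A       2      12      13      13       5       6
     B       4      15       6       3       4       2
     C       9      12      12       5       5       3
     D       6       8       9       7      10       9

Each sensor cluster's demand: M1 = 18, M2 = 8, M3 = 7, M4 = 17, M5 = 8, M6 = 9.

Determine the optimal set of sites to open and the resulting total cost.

Open B and D; minimum total cost 353.

For any fixed open set, each sensor cluster goes to its cheapest open site; total = fixed + service.
{B, D}: M1→B 4·18=72, M2→D 8·8=64, M3→B 6·7=42, M4→B 3·17=51, M5→B 4·8=32, M6→B 2·9=18. Service 279; fixed 74; total 353.
{A, B, D}: M1→A 2·18=36, M2→D 8·8=64, M3→B 6·7=42, M4→B 3·17=51, M5→B 4·8=32, M6→B 2·9=18. Service 243; fixed 131; total 374.
{B, C, D}: service 279 + fixed 104 = 383
{A, B, C, D}: service 243 + fixed 161 = 404
No other subset beats 353.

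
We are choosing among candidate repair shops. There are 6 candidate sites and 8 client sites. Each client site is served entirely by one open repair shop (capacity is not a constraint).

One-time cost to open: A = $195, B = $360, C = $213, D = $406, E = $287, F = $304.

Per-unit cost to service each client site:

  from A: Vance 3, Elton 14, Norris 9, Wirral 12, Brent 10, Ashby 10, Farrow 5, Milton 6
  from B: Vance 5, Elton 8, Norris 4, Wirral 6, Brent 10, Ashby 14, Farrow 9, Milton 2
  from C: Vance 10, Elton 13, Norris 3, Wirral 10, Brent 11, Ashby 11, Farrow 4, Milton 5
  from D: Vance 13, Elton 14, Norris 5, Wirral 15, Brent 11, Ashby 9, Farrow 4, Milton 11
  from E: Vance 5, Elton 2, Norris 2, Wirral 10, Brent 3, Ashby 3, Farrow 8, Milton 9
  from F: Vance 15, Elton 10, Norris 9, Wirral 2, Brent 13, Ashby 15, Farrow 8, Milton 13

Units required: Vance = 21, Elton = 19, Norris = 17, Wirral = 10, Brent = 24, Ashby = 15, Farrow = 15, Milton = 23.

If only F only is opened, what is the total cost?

Total cost: 1938

Each client site is assigned to its cheapest site among the open ones.
{F}: Vance→F 15·21=315, Elton→F 10·19=190, Norris→F 9·17=153, Wirral→F 2·10=20, Brent→F 13·24=312, Ashby→F 15·15=225, Farrow→F 8·15=120, Milton→F 13·23=299. Service 1634; fixed 304; total 1938.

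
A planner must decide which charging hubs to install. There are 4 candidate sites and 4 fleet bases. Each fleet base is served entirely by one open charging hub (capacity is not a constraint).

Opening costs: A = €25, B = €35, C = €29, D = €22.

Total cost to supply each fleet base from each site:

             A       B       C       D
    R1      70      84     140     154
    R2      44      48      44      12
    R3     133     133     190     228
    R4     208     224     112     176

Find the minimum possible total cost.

Minimum total cost: 403

For any fixed open set, each fleet base goes to its cheapest open site; total = fixed + service.
{A, C, D}: R1→A 70, R2→D 12, R3→A 133, R4→C 112. Service 327; fixed 76; total 403.
{A, C}: service 359 + fixed 54 = 413
{B, C, D}: service 341 + fixed 86 = 427
{A, B, C, D}: service 327 + fixed 111 = 438
No other subset beats 403.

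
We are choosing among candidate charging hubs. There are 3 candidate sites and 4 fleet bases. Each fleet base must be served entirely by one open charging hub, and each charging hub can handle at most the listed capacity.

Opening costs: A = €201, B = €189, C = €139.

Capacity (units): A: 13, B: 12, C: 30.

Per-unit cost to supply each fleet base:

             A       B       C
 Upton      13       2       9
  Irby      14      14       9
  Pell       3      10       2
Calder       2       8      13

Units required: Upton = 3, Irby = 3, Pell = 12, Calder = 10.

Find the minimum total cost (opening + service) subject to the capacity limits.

Open {C}: Upton→C 9·3=27, Irby→C 9·3=27, Pell→C 2·12=24, Calder→C 13·10=130.
Loads: C carries 28/30. Service 208; fixed 139; total 347.
Next best feasible plan costs 438.

Minimum total cost: 347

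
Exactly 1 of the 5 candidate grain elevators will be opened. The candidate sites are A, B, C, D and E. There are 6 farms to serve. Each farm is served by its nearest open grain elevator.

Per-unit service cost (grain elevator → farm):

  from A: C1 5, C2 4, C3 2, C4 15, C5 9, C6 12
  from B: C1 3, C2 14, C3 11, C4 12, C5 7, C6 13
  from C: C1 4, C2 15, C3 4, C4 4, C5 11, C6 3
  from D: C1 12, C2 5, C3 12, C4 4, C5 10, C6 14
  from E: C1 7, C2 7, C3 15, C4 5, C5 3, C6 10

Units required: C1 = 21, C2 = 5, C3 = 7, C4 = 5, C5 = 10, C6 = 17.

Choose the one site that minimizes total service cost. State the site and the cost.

Choose C only; total service cost 368.

With exactly 1 open, each farm uses its cheapest among the chosen.
{C}: C1→C 4·21=84, C2→C 15·5=75, C3→C 4·7=28, C4→C 4·5=20, C5→C 11·10=110, C6→C 3·17=51. Service cost 368.
{A}: service cost 508
{E}: service cost 512
Among all 5 size-1 choices, {C} is lowest.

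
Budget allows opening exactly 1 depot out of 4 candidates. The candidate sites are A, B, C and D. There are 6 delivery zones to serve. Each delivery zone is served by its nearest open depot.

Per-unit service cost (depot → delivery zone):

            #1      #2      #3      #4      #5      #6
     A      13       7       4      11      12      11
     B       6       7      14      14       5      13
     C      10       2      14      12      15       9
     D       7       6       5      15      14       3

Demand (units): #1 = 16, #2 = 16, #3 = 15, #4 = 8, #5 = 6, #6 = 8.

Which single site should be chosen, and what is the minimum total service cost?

With exactly 1 open, each delivery zone uses its cheapest among the chosen.
{D}: #1→D 7·16=112, #2→D 6·16=96, #3→D 5·15=75, #4→D 15·8=120, #5→D 14·6=84, #6→D 3·8=24. Service cost 511.
{A}: service cost 628
{C}: service cost 660
Among all 4 size-1 choices, {D} is lowest.

Choose D only; total service cost 511.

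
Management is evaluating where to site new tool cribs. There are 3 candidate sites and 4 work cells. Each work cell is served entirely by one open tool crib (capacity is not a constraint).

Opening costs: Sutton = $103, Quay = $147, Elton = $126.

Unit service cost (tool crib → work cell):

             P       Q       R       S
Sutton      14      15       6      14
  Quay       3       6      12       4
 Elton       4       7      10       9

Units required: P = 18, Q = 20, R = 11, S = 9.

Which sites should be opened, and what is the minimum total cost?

Open Quay only; minimum total cost 489.

For any fixed open set, each work cell goes to its cheapest open site; total = fixed + service.
{Quay}: P→Quay 3·18=54, Q→Quay 6·20=120, R→Quay 12·11=132, S→Quay 4·9=36. Service 342; fixed 147; total 489.
{Sutton, Quay}: P→Quay 3·18=54, Q→Quay 6·20=120, R→Sutton 6·11=66, S→Quay 4·9=36. Service 276; fixed 250; total 526.
{Elton}: service 403 + fixed 126 = 529
{Sutton, Quay, Elton}: service 276 + fixed 376 = 652
No other subset beats 489.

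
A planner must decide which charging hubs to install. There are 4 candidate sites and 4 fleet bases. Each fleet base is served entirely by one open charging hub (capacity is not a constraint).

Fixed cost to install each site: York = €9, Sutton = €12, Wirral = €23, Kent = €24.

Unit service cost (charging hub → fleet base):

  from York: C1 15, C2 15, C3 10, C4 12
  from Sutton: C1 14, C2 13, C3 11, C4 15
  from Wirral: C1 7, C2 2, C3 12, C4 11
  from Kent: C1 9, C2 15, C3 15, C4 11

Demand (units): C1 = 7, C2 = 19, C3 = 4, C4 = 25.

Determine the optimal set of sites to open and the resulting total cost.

For any fixed open set, each fleet base goes to its cheapest open site; total = fixed + service.
{Wirral}: C1→Wirral 7·7=49, C2→Wirral 2·19=38, C3→Wirral 12·4=48, C4→Wirral 11·25=275. Service 410; fixed 23; total 433.
{York, Wirral}: service 402 + fixed 32 = 434
{Sutton, Wirral}: service 406 + fixed 35 = 441
{York, Sutton, Wirral, Kent}: C1→Wirral 7·7=49, C2→Wirral 2·19=38, C3→York 10·4=40, C4→Wirral 11·25=275. Service 402; fixed 68; total 470.
No other subset beats 433.

Open Wirral only; minimum total cost 433.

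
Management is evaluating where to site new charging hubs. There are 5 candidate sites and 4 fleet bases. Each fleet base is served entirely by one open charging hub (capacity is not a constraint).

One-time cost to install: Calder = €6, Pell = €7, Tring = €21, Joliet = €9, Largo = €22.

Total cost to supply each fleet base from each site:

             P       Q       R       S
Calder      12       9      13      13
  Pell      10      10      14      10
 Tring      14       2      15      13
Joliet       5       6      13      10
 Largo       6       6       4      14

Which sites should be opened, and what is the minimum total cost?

For any fixed open set, each fleet base goes to its cheapest open site; total = fixed + service.
{Joliet}: P→Joliet 5, Q→Joliet 6, R→Joliet 13, S→Joliet 10. Service 34; fixed 9; total 43.
{Calder, Joliet}: service 34 + fixed 15 = 49
{Pell, Joliet}: service 34 + fixed 16 = 50
{Calder, Pell, Tring, Joliet, Largo}: service 21 + fixed 65 = 86
No other subset beats 43.

Open Joliet only; minimum total cost 43.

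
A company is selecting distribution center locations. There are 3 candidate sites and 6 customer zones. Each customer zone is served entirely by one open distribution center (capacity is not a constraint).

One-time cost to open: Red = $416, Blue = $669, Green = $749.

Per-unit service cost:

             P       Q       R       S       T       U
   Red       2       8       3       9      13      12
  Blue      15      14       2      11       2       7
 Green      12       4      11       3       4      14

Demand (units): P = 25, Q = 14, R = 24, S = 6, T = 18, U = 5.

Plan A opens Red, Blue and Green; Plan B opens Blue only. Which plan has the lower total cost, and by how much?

Plan B is cheaper by 652.

Plan A: {Red, Blue, Green}: P→Red 2·25=50, Q→Green 4·14=56, R→Blue 2·24=48, S→Green 3·6=18, T→Blue 2·18=36, U→Blue 7·5=35. Service 243; fixed 1834; total 2077.
Plan B: {Blue}: P→Blue 15·25=375, Q→Blue 14·14=196, R→Blue 2·24=48, S→Blue 11·6=66, T→Blue 2·18=36, U→Blue 7·5=35. Service 756; fixed 669; total 1425.
Difference: |2077 − 1425| = 652.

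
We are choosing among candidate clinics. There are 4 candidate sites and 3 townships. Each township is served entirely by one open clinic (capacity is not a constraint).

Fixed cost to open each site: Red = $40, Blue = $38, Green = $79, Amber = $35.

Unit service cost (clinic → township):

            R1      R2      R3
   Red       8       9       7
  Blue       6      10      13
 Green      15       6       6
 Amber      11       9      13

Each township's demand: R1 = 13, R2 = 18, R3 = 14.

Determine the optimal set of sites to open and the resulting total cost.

For any fixed open set, each township goes to its cheapest open site; total = fixed + service.
{Blue, Green}: R1→Blue 6·13=78, R2→Green 6·18=108, R3→Green 6·14=84. Service 270; fixed 117; total 387.
{Red}: R1→Red 8·13=104, R2→Red 9·18=162, R3→Red 7·14=98. Service 364; fixed 40; total 404.
{Red, Green}: R1→Red 8·13=104, R2→Green 6·18=108, R3→Green 6·14=84. Service 296; fixed 119; total 415.
{Red, Blue, Green, Amber}: R1→Blue 6·13=78, R2→Green 6·18=108, R3→Green 6·14=84. Service 270; fixed 192; total 462.
No other subset beats 387.

Open Blue and Green; minimum total cost 387.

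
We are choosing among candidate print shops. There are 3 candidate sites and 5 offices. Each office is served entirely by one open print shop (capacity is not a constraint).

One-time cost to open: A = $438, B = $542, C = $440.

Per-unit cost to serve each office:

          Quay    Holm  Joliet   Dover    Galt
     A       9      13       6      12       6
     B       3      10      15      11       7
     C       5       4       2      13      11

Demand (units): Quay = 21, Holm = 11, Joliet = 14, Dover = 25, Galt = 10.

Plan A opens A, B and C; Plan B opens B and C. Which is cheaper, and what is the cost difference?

Plan A: {A, B, C}: Quay→B 3·21=63, Holm→C 4·11=44, Joliet→C 2·14=28, Dover→B 11·25=275, Galt→A 6·10=60. Service 470; fixed 1420; total 1890.
Plan B: {B, C}: Quay→B 3·21=63, Holm→C 4·11=44, Joliet→C 2·14=28, Dover→B 11·25=275, Galt→B 7·10=70. Service 480; fixed 982; total 1462.
Difference: |1890 − 1462| = 428.

Plan B is cheaper by 428.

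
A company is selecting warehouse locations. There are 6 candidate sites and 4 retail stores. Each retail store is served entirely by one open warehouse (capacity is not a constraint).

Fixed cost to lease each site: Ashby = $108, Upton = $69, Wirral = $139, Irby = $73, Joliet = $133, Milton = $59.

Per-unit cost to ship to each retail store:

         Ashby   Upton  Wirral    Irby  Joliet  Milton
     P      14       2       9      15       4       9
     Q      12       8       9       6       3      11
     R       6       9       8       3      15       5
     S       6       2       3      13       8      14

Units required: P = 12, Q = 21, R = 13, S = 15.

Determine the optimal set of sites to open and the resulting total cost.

For any fixed open set, each retail store goes to its cheapest open site; total = fixed + service.
{Upton, Irby}: P→Upton 2·12=24, Q→Irby 6·21=126, R→Irby 3·13=39, S→Upton 2·15=30. Service 219; fixed 142; total 361.
{Upton}: P→Upton 2·12=24, Q→Upton 8·21=168, R→Upton 9·13=117, S→Upton 2·15=30. Service 339; fixed 69; total 408.
{Upton, Milton}: service 287 + fixed 128 = 415
{Ashby, Upton, Wirral, Irby, Joliet, Milton}: service 156 + fixed 581 = 737
No other subset beats 361.

Open Upton and Irby; minimum total cost 361.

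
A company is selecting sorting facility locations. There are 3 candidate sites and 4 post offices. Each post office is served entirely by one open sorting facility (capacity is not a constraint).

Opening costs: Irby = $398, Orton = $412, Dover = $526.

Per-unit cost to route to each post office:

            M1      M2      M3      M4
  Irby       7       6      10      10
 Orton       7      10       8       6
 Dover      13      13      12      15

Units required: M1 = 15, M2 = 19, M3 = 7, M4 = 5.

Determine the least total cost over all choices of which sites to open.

Minimum total cost: 737

For any fixed open set, each post office goes to its cheapest open site; total = fixed + service.
{Irby}: M1→Irby 7·15=105, M2→Irby 6·19=114, M3→Irby 10·7=70, M4→Irby 10·5=50. Service 339; fixed 398; total 737.
{Orton}: service 381 + fixed 412 = 793
{Irby, Orton}: service 305 + fixed 810 = 1115
{Irby, Orton, Dover}: service 305 + fixed 1336 = 1641
No other subset beats 737.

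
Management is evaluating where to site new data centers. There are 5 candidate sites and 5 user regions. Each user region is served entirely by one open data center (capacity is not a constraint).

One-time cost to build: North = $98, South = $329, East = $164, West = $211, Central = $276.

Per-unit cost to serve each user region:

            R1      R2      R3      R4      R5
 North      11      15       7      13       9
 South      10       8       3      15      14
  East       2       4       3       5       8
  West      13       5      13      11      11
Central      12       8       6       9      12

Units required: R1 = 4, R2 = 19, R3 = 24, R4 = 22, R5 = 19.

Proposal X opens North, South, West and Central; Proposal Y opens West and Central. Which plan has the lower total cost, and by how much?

Proposal Y is cheaper by 309.

Proposal X: {North, South, West, Central}: R1→South 10·4=40, R2→West 5·19=95, R3→South 3·24=72, R4→Central 9·22=198, R5→North 9·19=171. Service 576; fixed 914; total 1490.
Proposal Y: {West, Central}: R1→Central 12·4=48, R2→West 5·19=95, R3→Central 6·24=144, R4→Central 9·22=198, R5→West 11·19=209. Service 694; fixed 487; total 1181.
Difference: |1490 − 1181| = 309.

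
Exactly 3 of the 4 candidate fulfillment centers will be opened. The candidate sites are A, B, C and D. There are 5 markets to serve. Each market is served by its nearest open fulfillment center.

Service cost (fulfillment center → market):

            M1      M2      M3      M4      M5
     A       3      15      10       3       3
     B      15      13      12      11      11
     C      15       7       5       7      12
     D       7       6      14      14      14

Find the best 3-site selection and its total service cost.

Choose A, C and D; total service cost 20.

With exactly 3 open, each market uses its cheapest among the chosen.
{A, C, D}: M1→A 3, M2→D 6, M3→C 5, M4→A 3, M5→A 3. Service cost 20.
{A, B, C}: service cost 21
{A, B, D}: service cost 25
Among all 4 size-3 choices, {A, C, D} is lowest.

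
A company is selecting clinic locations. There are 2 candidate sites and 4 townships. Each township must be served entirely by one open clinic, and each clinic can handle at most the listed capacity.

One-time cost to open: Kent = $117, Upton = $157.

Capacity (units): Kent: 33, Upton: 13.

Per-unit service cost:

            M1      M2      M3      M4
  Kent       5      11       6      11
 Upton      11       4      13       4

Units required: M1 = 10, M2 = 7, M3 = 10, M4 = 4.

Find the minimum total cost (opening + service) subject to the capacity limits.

Minimum total cost: 348

Open {Kent}: M1→Kent 5·10=50, M2→Kent 11·7=77, M3→Kent 6·10=60, M4→Kent 11·4=44.
Loads: Kent carries 31/33. Service 231; fixed 117; total 348.
Next best feasible plan costs 428.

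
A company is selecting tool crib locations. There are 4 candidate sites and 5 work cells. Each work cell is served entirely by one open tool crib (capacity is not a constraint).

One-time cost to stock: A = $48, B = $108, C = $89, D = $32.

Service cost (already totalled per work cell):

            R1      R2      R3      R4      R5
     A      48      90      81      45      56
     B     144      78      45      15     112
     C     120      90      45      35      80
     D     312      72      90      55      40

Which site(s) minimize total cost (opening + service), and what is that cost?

For any fixed open set, each work cell goes to its cheapest open site; total = fixed + service.
{A, D}: R1→A 48, R2→D 72, R3→A 81, R4→A 45, R5→D 40. Service 286; fixed 80; total 366.
{A}: service 320 + fixed 48 = 368
{A, B}: service 242 + fixed 156 = 398
{A, B, C, D}: R1→A 48, R2→D 72, R3→B 45, R4→B 15, R5→D 40. Service 220; fixed 277; total 497.
No other subset beats 366.

Open A and D; minimum total cost 366.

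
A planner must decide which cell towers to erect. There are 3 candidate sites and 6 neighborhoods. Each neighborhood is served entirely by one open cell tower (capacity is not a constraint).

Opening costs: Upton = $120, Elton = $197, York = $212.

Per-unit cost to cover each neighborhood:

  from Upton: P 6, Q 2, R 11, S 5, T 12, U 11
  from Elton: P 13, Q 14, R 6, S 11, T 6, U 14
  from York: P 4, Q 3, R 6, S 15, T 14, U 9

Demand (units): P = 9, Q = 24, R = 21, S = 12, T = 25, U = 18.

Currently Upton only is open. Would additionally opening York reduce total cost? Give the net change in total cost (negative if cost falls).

Current service cost with {Upton}: 891.
Adding York: each neighborhood re-picks its cheapest; new service cost 732, saving 159.
Extra fixed cost: 212. Net change = 212 − 159 = 53.
(Totals: 1011 → 1064.)

No — net change +53 (cost rises by 53).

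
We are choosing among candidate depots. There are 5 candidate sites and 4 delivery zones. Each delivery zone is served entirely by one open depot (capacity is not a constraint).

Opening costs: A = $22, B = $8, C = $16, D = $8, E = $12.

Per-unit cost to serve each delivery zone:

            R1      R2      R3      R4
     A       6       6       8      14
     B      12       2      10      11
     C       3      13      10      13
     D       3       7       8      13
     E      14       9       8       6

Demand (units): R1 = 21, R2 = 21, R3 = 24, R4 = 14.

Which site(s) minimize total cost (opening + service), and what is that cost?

Open B, D and E; minimum total cost 409.

For any fixed open set, each delivery zone goes to its cheapest open site; total = fixed + service.
{B, D, E}: R1→D 3·21=63, R2→B 2·21=42, R3→D 8·24=192, R4→E 6·14=84. Service 381; fixed 28; total 409.
{B, C, E}: service 381 + fixed 36 = 417
{B, C, D, E}: service 381 + fixed 44 = 425
{A, B, C, D, E}: R1→C 3·21=63, R2→B 2·21=42, R3→A 8·24=192, R4→E 6·14=84. Service 381; fixed 66; total 447.
No other subset beats 409.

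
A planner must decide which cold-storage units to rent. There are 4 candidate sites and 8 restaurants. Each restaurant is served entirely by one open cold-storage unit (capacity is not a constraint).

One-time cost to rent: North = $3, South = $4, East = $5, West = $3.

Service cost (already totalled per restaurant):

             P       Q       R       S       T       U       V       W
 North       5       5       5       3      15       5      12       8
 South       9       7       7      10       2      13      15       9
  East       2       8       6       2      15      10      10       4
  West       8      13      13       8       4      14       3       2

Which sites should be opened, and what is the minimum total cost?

For any fixed open set, each restaurant goes to its cheapest open site; total = fixed + service.
{North, West}: P→North 5, Q→North 5, R→North 5, S→North 3, T→West 4, U→North 5, V→West 3, W→West 2. Service 32; fixed 6; total 38.
{North, East, West}: service 28 + fixed 11 = 39
{North, South, West}: service 30 + fixed 10 = 40
{North, South, East, West}: service 26 + fixed 15 = 41
No other subset beats 38.

Open North and West; minimum total cost 38.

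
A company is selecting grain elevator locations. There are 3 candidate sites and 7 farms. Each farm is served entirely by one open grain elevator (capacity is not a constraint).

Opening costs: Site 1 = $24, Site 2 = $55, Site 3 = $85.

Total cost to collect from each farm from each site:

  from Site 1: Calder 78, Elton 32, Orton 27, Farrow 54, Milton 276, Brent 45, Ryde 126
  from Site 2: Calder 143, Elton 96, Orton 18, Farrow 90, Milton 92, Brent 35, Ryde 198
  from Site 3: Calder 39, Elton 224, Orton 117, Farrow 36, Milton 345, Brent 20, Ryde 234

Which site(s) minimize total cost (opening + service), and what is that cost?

For any fixed open set, each farm goes to its cheapest open site; total = fixed + service.
{Site 1, Site 2}: Calder→Site 1 78, Elton→Site 1 32, Orton→Site 2 18, Farrow→Site 1 54, Milton→Site 2 92, Brent→Site 2 35, Ryde→Site 1 126. Service 435; fixed 79; total 514.
{Site 1, Site 2, Site 3}: Calder→Site 3 39, Elton→Site 1 32, Orton→Site 2 18, Farrow→Site 3 36, Milton→Site 2 92, Brent→Site 3 20, Ryde→Site 1 126. Service 363; fixed 164; total 527.
{Site 2, Site 3}: Calder→Site 3 39, Elton→Site 2 96, Orton→Site 2 18, Farrow→Site 3 36, Milton→Site 2 92, Brent→Site 3 20, Ryde→Site 2 198. Service 499; fixed 140; total 639.
{Site 1}: service 638 + fixed 24 = 662
(All 7 nonempty subsets were checked; Site 1 and Site 2 is lowest.)

Open Site 1 and Site 2; minimum total cost 514.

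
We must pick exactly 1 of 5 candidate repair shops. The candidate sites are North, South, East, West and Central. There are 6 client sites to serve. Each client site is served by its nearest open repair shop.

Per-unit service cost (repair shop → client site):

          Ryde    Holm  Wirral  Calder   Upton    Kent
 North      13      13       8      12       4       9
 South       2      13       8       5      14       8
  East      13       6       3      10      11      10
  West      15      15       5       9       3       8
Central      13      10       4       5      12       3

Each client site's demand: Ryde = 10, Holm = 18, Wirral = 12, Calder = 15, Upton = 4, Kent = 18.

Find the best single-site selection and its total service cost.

With exactly 1 open, each client site uses its cheapest among the chosen.
{Central}: Ryde→Central 13·10=130, Holm→Central 10·18=180, Wirral→Central 4·12=48, Calder→Central 5·15=75, Upton→Central 12·4=48, Kent→Central 3·18=54. Service cost 535.
{South}: service cost 625
{East}: service cost 648
Among all 5 size-1 choices, {Central} is lowest.

Choose Central only; total service cost 535.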